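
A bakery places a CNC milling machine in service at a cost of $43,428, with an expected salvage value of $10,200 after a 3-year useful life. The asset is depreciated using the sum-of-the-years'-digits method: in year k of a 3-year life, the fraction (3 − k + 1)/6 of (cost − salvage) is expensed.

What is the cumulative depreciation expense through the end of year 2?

$27,690

Depreciable base = $43,428 − $10,200 = $33,228.
Sum of the years' digits = 3+2+1 = 6.
Year 1: $33,228 × 3/6 = $16,614. Book value $26,814.
Year 2: $33,228 × 2/6 = $11,076. Book value $15,738.
Accumulated through year 2 = $43,428 − $15,738 = $27,690.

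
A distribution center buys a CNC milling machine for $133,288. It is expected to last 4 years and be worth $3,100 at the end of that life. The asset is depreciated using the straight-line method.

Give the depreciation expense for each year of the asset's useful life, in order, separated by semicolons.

$32,547; $32,547; $32,547; $32,547

Depreciable base = $133,288 − $3,100 = $130,188.
Annual expense = $130,188 / 4 = $32,547.
End of year 1: book value $100,741.
End of year 2: book value $68,194.
End of year 3: book value $35,647.
End of year 4: book value $3,100.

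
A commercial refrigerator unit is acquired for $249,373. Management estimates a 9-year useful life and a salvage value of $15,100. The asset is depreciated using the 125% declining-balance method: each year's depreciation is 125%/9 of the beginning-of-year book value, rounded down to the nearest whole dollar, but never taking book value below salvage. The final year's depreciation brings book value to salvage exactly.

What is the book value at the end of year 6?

$101,674

Depreciable base = $249,373 − $15,100 = $234,273.
Year 1: ⌊$249,373 × 125%/9⌋ = $34,635. Book value $214,738.
Year 2: ⌊$214,738 × 125%/9⌋ = $29,824. Book value $184,914.
Year 3: ⌊$184,914 × 125%/9⌋ = $25,682. Book value $159,232.
Year 4: ⌊$159,232 × 125%/9⌋ = $22,115. Book value $137,117.
Year 5: ⌊$137,117 × 125%/9⌋ = $19,044. Book value $118,073.
Year 6: ⌊$118,073 × 125%/9⌋ = $16,399. Book value $101,674.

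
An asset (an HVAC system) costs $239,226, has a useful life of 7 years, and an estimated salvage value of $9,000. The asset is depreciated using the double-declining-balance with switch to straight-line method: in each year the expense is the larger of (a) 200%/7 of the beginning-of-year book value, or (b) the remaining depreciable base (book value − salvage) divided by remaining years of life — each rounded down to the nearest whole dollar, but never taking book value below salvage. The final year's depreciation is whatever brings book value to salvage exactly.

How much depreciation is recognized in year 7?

Depreciable base = $239,226 − $9,000 = $230,226.
Year 1: DB = ⌊$239,226 × 200%/7⌋ = $68,350; SL = ⌊$230,226/7⌋ = $32,889 → take DB $68,350. Book value $170,876.
Year 2: DB = ⌊$170,876 × 200%/7⌋ = $48,821; SL = ⌊$161,876/6⌋ = $26,979 → take DB $48,821. Book value $122,055.
Year 3: DB = ⌊$122,055 × 200%/7⌋ = $34,872; SL = ⌊$113,055/5⌋ = $22,611 → take DB $34,872. Book value $87,183.
Year 4: DB = ⌊$87,183 × 200%/7⌋ = $24,909; SL = ⌊$78,183/4⌋ = $19,545 → take DB $24,909. Book value $62,274.
Year 5: DB = ⌊$62,274 × 200%/7⌋ = $17,792; SL = ⌊$53,274/3⌋ = $17,758 → take DB $17,792. Book value $44,482.
Year 6: DB = ⌊$44,482 × 200%/7⌋ = $12,709; SL = ⌊$35,482/2⌋ = $17,741 → take SL $17,741. Book value $26,741.
Year 7 (final): $26,741 − $9,000 = $17,741. Book value $9,000.

$17,741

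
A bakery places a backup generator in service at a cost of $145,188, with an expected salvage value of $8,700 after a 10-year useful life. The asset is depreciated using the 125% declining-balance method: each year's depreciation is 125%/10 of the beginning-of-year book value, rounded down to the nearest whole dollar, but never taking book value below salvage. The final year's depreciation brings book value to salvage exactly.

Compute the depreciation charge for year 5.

Depreciable base = $145,188 − $8,700 = $136,488.
Year 1: ⌊$145,188 × 125%/10⌋ = $18,148. Book value $127,040.
Year 2: ⌊$127,040 × 125%/10⌋ = $15,880. Book value $111,160.
Year 3: ⌊$111,160 × 125%/10⌋ = $13,895. Book value $97,265.
Year 4: ⌊$97,265 × 125%/10⌋ = $12,158. Book value $85,107.
Year 5: ⌊$85,107 × 125%/10⌋ = $10,638. Book value $74,469.

$10,638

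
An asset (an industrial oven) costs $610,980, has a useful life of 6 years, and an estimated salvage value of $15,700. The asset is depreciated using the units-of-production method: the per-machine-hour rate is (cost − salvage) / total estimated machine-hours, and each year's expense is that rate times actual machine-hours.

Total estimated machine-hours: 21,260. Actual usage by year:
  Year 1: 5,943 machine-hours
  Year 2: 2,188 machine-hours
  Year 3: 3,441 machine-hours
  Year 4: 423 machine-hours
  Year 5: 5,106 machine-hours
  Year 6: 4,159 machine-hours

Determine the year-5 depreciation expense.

$142,968

Depreciable base = $610,980 − $15,700 = $595,280.
Rate = $595,280 / 21,260 machine-hours = $28 per machine-hour.
Year 1: 5,943 × $28 = $166,404. Book value $444,576.
Year 2: 2,188 × $28 = $61,264. Book value $383,312.
Year 3: 3,441 × $28 = $96,348. Book value $286,964.
Year 4: 423 × $28 = $11,844. Book value $275,120.
Year 5: 5,106 × $28 = $142,968. Book value $132,152.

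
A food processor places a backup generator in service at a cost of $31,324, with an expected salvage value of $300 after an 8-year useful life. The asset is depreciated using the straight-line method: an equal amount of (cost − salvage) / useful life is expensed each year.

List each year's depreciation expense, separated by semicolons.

Depreciable base = $31,324 − $300 = $31,024.
Annual expense = $31,024 / 8 = $3,878.
End of year 1: book value $27,446.
End of year 2: book value $23,568.
End of year 3: book value $19,690.
End of year 4: book value $15,812.
End of year 5: book value $11,934.
End of year 6: book value $8,056.
End of year 7: book value $4,178.
End of year 8: book value $300.

$3,878; $3,878; $3,878; $3,878; $3,878; $3,878; $3,878; $3,878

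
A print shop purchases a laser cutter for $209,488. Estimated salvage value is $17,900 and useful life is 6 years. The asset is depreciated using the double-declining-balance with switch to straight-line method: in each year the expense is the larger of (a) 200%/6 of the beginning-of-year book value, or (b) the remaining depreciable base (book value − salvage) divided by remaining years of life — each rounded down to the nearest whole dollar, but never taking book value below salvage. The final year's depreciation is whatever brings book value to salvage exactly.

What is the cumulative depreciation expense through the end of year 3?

$147,417

Depreciable base = $209,488 − $17,900 = $191,588.
Year 1: DB = ⌊$209,488 × 200%/6⌋ = $69,829; SL = ⌊$191,588/6⌋ = $31,931 → take DB $69,829. Book value $139,659.
Year 2: DB = ⌊$139,659 × 200%/6⌋ = $46,553; SL = ⌊$121,759/5⌋ = $24,351 → take DB $46,553. Book value $93,106.
Year 3: DB = ⌊$93,106 × 200%/6⌋ = $31,035; SL = ⌊$75,206/4⌋ = $18,801 → take DB $31,035. Book value $62,071.
Accumulated through year 3 = $209,488 − $62,071 = $147,417.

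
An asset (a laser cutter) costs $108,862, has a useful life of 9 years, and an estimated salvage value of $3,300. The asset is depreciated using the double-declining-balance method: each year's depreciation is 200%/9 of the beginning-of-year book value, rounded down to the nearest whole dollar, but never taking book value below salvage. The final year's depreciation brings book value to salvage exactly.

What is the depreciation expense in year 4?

$11,382

Depreciable base = $108,862 − $3,300 = $105,562.
Year 1: ⌊$108,862 × 200%/9⌋ = $24,191. Book value $84,671.
Year 2: ⌊$84,671 × 200%/9⌋ = $18,815. Book value $65,856.
Year 3: ⌊$65,856 × 200%/9⌋ = $14,634. Book value $51,222.
Year 4: ⌊$51,222 × 200%/9⌋ = $11,382. Book value $39,840.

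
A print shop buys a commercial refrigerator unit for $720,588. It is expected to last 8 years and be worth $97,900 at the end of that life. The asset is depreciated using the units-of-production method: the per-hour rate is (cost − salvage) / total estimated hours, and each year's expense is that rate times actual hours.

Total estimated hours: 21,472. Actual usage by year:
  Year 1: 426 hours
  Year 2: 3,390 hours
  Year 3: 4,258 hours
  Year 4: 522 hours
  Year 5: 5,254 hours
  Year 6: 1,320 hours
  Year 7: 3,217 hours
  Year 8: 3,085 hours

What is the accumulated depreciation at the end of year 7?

Depreciable base = $720,588 − $97,900 = $622,688.
Rate = $622,688 / 21,472 hours = $29 per hour.
Year 1: 426 × $29 = $12,354. Book value $708,234.
Year 2: 3,390 × $29 = $98,310. Book value $609,924.
Year 3: 4,258 × $29 = $123,482. Book value $486,442.
Year 4: 522 × $29 = $15,138. Book value $471,304.
Year 5: 5,254 × $29 = $152,366. Book value $318,938.
Year 6: 1,320 × $29 = $38,280. Book value $280,658.
Year 7: 3,217 × $29 = $93,293. Book value $187,365.
Accumulated through year 7 = $720,588 − $187,365 = $533,223.

$533,223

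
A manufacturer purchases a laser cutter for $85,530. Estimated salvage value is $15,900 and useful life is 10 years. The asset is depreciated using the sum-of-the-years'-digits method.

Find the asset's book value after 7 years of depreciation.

$23,496

Depreciable base = $85,530 − $15,900 = $69,630.
Sum of the years' digits = 10+9+8+7+6+5+4+3+2+1 = 55.
Year 1: $69,630 × 10/55 = $12,660. Book value $72,870.
Year 2: $69,630 × 9/55 = $11,394. Book value $61,476.
Year 3: $69,630 × 8/55 = $10,128. Book value $51,348.
Year 4: $69,630 × 7/55 = $8,862. Book value $42,486.
Year 5: $69,630 × 6/55 = $7,596. Book value $34,890.
Year 6: $69,630 × 5/55 = $6,330. Book value $28,560.
Year 7: $69,630 × 4/55 = $5,064. Book value $23,496.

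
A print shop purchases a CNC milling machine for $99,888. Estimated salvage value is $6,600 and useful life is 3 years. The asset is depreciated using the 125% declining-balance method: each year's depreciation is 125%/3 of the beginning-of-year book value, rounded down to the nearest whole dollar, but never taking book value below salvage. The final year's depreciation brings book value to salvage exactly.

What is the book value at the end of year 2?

$33,990

Depreciable base = $99,888 − $6,600 = $93,288.
Year 1: ⌊$99,888 × 125%/3⌋ = $41,620. Book value $58,268.
Year 2: ⌊$58,268 × 125%/3⌋ = $24,278. Book value $33,990.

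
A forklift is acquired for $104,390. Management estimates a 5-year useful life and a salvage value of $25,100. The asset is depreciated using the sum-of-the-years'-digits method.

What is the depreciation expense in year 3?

Depreciable base = $104,390 − $25,100 = $79,290.
Sum of the years' digits = 5+4+3+2+1 = 15.
Year 1: $79,290 × 5/15 = $26,430. Book value $77,960.
Year 2: $79,290 × 4/15 = $21,144. Book value $56,816.
Year 3: $79,290 × 3/15 = $15,858. Book value $40,958.

$15,858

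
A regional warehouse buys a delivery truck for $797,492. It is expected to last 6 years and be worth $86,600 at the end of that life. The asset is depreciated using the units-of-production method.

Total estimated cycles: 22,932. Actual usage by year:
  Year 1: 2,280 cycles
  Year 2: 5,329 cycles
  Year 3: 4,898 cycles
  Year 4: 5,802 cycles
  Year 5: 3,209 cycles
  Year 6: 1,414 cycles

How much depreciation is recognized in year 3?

Depreciable base = $797,492 − $86,600 = $710,892.
Rate = $710,892 / 22,932 cycles = $31 per cycle.
Year 1: 2,280 × $31 = $70,680. Book value $726,812.
Year 2: 5,329 × $31 = $165,199. Book value $561,613.
Year 3: 4,898 × $31 = $151,838. Book value $409,775.

$151,838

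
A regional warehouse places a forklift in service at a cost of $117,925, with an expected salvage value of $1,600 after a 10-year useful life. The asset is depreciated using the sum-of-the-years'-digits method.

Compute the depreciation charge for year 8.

$6,345

Depreciable base = $117,925 − $1,600 = $116,325.
Sum of the years' digits = 10+9+8+7+6+5+4+3+2+1 = 55.
Year 1: $116,325 × 10/55 = $21,150. Book value $96,775.
Year 2: $116,325 × 9/55 = $19,035. Book value $77,740.
Year 3: $116,325 × 8/55 = $16,920. Book value $60,820.
Year 4: $116,325 × 7/55 = $14,805. Book value $46,015.
Year 5: $116,325 × 6/55 = $12,690. Book value $33,325.
Year 6: $116,325 × 5/55 = $10,575. Book value $22,750.
Year 7: $116,325 × 4/55 = $8,460. Book value $14,290.
Year 8: $116,325 × 3/55 = $6,345. Book value $7,945.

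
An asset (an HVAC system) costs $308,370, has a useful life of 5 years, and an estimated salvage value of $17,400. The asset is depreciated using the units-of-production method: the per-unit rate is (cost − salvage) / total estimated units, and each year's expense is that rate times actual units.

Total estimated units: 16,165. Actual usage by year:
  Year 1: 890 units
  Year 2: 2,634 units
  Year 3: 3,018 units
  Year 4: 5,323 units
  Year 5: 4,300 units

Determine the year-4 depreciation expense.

$95,814

Depreciable base = $308,370 − $17,400 = $290,970.
Rate = $290,970 / 16,165 units = $18 per unit.
Year 1: 890 × $18 = $16,020. Book value $292,350.
Year 2: 2,634 × $18 = $47,412. Book value $244,938.
Year 3: 3,018 × $18 = $54,324. Book value $190,614.
Year 4: 5,323 × $18 = $95,814. Book value $94,800.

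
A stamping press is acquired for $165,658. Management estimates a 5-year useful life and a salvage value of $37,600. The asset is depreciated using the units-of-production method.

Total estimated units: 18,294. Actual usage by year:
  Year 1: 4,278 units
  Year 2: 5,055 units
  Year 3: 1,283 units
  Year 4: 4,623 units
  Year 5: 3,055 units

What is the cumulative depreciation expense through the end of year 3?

$74,312

Depreciable base = $165,658 − $37,600 = $128,058.
Rate = $128,058 / 18,294 units = $7 per unit.
Year 1: 4,278 × $7 = $29,946. Book value $135,712.
Year 2: 5,055 × $7 = $35,385. Book value $100,327.
Year 3: 1,283 × $7 = $8,981. Book value $91,346.
Accumulated through year 3 = $165,658 − $91,346 = $74,312.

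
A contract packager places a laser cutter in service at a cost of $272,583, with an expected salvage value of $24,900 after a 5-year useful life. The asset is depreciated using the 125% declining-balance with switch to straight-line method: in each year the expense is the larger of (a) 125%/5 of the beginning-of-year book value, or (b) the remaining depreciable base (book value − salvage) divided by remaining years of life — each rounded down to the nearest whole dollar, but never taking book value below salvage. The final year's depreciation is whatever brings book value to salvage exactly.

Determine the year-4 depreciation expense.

Depreciable base = $272,583 − $24,900 = $247,683.
Year 1: DB = ⌊$272,583 × 125%/5⌋ = $68,145; SL = ⌊$247,683/5⌋ = $49,536 → take DB $68,145. Book value $204,438.
Year 2: DB = ⌊$204,438 × 125%/5⌋ = $51,109; SL = ⌊$179,538/4⌋ = $44,884 → take DB $51,109. Book value $153,329.
Year 3: DB = ⌊$153,329 × 125%/5⌋ = $38,332; SL = ⌊$128,429/3⌋ = $42,809 → take SL $42,809. Book value $110,520.
Year 4: DB = ⌊$110,520 × 125%/5⌋ = $27,630; SL = ⌊$85,620/2⌋ = $42,810 → take SL $42,810. Book value $67,710.

$42,810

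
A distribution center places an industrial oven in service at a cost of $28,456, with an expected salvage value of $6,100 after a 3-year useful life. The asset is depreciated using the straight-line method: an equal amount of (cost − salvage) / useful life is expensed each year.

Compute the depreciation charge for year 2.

$7,452

Depreciable base = $28,456 − $6,100 = $22,356.
Annual expense = $22,356 / 3 = $7,452.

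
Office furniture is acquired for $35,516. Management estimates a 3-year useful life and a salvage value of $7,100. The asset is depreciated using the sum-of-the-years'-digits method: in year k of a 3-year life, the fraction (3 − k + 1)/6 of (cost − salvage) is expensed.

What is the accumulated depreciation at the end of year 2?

$23,680

Depreciable base = $35,516 − $7,100 = $28,416.
Sum of the years' digits = 3+2+1 = 6.
Year 1: $28,416 × 3/6 = $14,208. Book value $21,308.
Year 2: $28,416 × 2/6 = $9,472. Book value $11,836.
Accumulated through year 2 = $35,516 − $11,836 = $23,680.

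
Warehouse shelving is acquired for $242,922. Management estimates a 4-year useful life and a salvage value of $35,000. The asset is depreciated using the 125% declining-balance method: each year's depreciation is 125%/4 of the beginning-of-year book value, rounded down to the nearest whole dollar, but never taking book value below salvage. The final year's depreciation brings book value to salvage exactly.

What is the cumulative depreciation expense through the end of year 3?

$163,983

Depreciable base = $242,922 − $35,000 = $207,922.
Year 1: ⌊$242,922 × 125%/4⌋ = $75,913. Book value $167,009.
Year 2: ⌊$167,009 × 125%/4⌋ = $52,190. Book value $114,819.
Year 3: ⌊$114,819 × 125%/4⌋ = $35,880. Book value $78,939.
Accumulated through year 3 = $242,922 − $78,939 = $163,983.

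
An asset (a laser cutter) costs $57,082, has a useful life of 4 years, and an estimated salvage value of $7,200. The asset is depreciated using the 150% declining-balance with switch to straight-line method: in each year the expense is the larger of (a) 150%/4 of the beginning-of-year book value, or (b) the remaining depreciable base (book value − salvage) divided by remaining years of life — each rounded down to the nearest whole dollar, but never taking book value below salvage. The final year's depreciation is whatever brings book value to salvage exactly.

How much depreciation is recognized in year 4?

Depreciable base = $57,082 − $7,200 = $49,882.
Year 1: DB = ⌊$57,082 × 150%/4⌋ = $21,405; SL = ⌊$49,882/4⌋ = $12,470 → take DB $21,405. Book value $35,677.
Year 2: DB = ⌊$35,677 × 150%/4⌋ = $13,378; SL = ⌊$28,477/3⌋ = $9,492 → take DB $13,378. Book value $22,299.
Year 3: DB = ⌊$22,299 × 150%/4⌋ = $8,362; SL = ⌊$15,099/2⌋ = $7,549 → take DB $8,362. Book value $13,937.
Year 4 (final): $13,937 − $7,200 = $6,737. Book value $7,200.

$6,737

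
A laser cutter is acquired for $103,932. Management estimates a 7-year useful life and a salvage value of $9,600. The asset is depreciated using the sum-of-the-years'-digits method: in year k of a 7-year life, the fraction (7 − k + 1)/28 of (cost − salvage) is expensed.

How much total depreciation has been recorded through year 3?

$60,642

Depreciable base = $103,932 − $9,600 = $94,332.
Sum of the years' digits = 7+6+5+4+3+2+1 = 28.
Year 1: $94,332 × 7/28 = $23,583. Book value $80,349.
Year 2: $94,332 × 6/28 = $20,214. Book value $60,135.
Year 3: $94,332 × 5/28 = $16,845. Book value $43,290.
Accumulated through year 3 = $103,932 − $43,290 = $60,642.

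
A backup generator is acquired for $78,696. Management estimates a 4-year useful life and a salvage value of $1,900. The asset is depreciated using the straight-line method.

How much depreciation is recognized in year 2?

$19,199

Depreciable base = $78,696 − $1,900 = $76,796.
Annual expense = $76,796 / 4 = $19,199.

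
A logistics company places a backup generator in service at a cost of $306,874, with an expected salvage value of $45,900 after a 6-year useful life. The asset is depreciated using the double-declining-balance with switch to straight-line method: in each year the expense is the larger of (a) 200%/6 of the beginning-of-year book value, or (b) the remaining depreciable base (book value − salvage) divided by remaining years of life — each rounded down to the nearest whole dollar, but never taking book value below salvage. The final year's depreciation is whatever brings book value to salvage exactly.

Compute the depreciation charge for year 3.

$45,463

Depreciable base = $306,874 − $45,900 = $260,974.
Year 1: DB = ⌊$306,874 × 200%/6⌋ = $102,291; SL = ⌊$260,974/6⌋ = $43,495 → take DB $102,291. Book value $204,583.
Year 2: DB = ⌊$204,583 × 200%/6⌋ = $68,194; SL = ⌊$158,683/5⌋ = $31,736 → take DB $68,194. Book value $136,389.
Year 3: DB = ⌊$136,389 × 200%/6⌋ = $45,463; SL = ⌊$90,489/4⌋ = $22,622 → take DB $45,463. Book value $90,926.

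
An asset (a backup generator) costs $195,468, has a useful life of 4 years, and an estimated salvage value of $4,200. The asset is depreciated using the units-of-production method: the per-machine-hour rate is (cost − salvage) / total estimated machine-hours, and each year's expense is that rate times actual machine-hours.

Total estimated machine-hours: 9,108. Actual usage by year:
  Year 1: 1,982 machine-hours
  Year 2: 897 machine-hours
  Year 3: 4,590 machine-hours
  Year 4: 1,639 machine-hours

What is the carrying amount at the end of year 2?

Depreciable base = $195,468 − $4,200 = $191,268.
Rate = $191,268 / 9,108 machine-hours = $21 per machine-hour.
Year 1: 1,982 × $21 = $41,622. Book value $153,846.
Year 2: 897 × $21 = $18,837. Book value $135,009.

$135,009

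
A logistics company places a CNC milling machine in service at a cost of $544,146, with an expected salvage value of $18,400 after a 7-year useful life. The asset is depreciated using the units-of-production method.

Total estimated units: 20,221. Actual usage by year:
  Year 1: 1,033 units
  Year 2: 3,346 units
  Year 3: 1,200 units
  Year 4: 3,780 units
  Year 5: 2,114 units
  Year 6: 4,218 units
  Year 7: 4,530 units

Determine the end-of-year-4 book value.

Depreciable base = $544,146 − $18,400 = $525,746.
Rate = $525,746 / 20,221 units = $26 per unit.
Year 1: 1,033 × $26 = $26,858. Book value $517,288.
Year 2: 3,346 × $26 = $86,996. Book value $430,292.
Year 3: 1,200 × $26 = $31,200. Book value $399,092.
Year 4: 3,780 × $26 = $98,280. Book value $300,812.

$300,812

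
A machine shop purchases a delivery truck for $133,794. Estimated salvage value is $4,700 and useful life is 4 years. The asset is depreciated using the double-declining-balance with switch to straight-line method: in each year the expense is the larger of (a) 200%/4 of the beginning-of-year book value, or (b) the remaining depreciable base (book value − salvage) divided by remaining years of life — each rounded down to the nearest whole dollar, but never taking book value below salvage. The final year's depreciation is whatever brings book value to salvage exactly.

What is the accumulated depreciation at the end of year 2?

$100,345

Depreciable base = $133,794 − $4,700 = $129,094.
Year 1: DB = ⌊$133,794 × 200%/4⌋ = $66,897; SL = ⌊$129,094/4⌋ = $32,273 → take DB $66,897. Book value $66,897.
Year 2: DB = ⌊$66,897 × 200%/4⌋ = $33,448; SL = ⌊$62,197/3⌋ = $20,732 → take DB $33,448. Book value $33,449.
Accumulated through year 2 = $133,794 − $33,449 = $100,345.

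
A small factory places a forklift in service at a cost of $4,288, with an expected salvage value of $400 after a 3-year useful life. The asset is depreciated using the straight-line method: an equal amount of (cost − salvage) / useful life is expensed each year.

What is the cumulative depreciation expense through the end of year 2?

$2,592

Depreciable base = $4,288 − $400 = $3,888.
Annual expense = $3,888 / 3 = $1,296.
End of year 1: book value $2,992.
End of year 2: book value $1,696.
Accumulated through year 2 = $4,288 − $1,696 = $2,592.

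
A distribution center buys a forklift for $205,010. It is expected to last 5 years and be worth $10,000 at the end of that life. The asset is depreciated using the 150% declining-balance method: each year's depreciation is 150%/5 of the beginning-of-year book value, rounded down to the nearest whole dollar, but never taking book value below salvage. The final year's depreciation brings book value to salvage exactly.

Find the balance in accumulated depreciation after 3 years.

Depreciable base = $205,010 − $10,000 = $195,010.
Year 1: ⌊$205,010 × 150%/5⌋ = $61,503. Book value $143,507.
Year 2: ⌊$143,507 × 150%/5⌋ = $43,052. Book value $100,455.
Year 3: ⌊$100,455 × 150%/5⌋ = $30,136. Book value $70,319.
Accumulated through year 3 = $205,010 − $70,319 = $134,691.

$134,691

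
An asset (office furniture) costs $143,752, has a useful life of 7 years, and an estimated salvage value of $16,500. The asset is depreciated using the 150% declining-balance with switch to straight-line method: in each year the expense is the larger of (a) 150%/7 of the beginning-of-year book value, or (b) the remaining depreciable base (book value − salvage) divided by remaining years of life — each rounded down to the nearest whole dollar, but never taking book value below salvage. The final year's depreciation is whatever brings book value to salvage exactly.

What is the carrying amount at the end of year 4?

$54,788

Depreciable base = $143,752 − $16,500 = $127,252.
Year 1: DB = ⌊$143,752 × 150%/7⌋ = $30,804; SL = ⌊$127,252/7⌋ = $18,178 → take DB $30,804. Book value $112,948.
Year 2: DB = ⌊$112,948 × 150%/7⌋ = $24,203; SL = ⌊$96,448/6⌋ = $16,074 → take DB $24,203. Book value $88,745.
Year 3: DB = ⌊$88,745 × 150%/7⌋ = $19,016; SL = ⌊$72,245/5⌋ = $14,449 → take DB $19,016. Book value $69,729.
Year 4: DB = ⌊$69,729 × 150%/7⌋ = $14,941; SL = ⌊$53,229/4⌋ = $13,307 → take DB $14,941. Book value $54,788.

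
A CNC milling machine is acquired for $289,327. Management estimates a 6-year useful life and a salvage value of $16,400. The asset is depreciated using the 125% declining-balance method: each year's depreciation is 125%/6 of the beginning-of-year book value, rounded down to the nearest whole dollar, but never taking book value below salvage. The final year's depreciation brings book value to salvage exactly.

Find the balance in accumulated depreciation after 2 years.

$107,994

Depreciable base = $289,327 − $16,400 = $272,927.
Year 1: ⌊$289,327 × 125%/6⌋ = $60,276. Book value $229,051.
Year 2: ⌊$229,051 × 125%/6⌋ = $47,718. Book value $181,333.
Accumulated through year 2 = $289,327 − $181,333 = $107,994.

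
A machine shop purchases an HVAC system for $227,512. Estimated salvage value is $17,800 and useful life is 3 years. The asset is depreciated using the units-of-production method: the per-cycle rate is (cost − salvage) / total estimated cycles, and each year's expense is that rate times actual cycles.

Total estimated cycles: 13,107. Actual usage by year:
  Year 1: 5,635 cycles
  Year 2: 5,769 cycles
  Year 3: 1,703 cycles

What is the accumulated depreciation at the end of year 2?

Depreciable base = $227,512 − $17,800 = $209,712.
Rate = $209,712 / 13,107 cycles = $16 per cycle.
Year 1: 5,635 × $16 = $90,160. Book value $137,352.
Year 2: 5,769 × $16 = $92,304. Book value $45,048.
Accumulated through year 2 = $227,512 − $45,048 = $182,464.

$182,464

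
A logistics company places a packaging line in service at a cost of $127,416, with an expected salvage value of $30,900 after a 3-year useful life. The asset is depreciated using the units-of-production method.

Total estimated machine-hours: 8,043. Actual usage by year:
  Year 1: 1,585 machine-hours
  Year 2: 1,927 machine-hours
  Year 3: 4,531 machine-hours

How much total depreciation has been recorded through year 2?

$42,144

Depreciable base = $127,416 − $30,900 = $96,516.
Rate = $96,516 / 8,043 machine-hours = $12 per machine-hour.
Year 1: 1,585 × $12 = $19,020. Book value $108,396.
Year 2: 1,927 × $12 = $23,124. Book value $85,272.
Accumulated through year 2 = $127,416 − $85,272 = $42,144.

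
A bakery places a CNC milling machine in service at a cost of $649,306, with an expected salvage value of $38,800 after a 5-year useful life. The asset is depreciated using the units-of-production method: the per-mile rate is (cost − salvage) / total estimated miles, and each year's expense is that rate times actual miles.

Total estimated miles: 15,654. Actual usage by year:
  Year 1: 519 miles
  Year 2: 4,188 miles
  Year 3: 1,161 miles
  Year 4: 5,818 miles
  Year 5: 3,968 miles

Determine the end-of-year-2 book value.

$465,733

Depreciable base = $649,306 − $38,800 = $610,506.
Rate = $610,506 / 15,654 miles = $39 per mile.
Year 1: 519 × $39 = $20,241. Book value $629,065.
Year 2: 4,188 × $39 = $163,332. Book value $465,733.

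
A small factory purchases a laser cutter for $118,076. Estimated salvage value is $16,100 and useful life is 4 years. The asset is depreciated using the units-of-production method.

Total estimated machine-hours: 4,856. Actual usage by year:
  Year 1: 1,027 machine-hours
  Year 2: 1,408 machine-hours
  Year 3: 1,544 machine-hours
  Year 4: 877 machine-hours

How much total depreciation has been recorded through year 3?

$83,559

Depreciable base = $118,076 − $16,100 = $101,976.
Rate = $101,976 / 4,856 machine-hours = $21 per machine-hour.
Year 1: 1,027 × $21 = $21,567. Book value $96,509.
Year 2: 1,408 × $21 = $29,568. Book value $66,941.
Year 3: 1,544 × $21 = $32,424. Book value $34,517.
Accumulated through year 3 = $118,076 − $34,517 = $83,559.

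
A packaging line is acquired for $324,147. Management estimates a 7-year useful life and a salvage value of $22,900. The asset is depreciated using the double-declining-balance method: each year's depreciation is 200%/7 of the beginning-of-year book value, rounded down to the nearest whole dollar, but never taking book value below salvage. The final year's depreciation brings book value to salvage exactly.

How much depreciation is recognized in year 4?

$33,751

Depreciable base = $324,147 − $22,900 = $301,247.
Year 1: ⌊$324,147 × 200%/7⌋ = $92,613. Book value $231,534.
Year 2: ⌊$231,534 × 200%/7⌋ = $66,152. Book value $165,382.
Year 3: ⌊$165,382 × 200%/7⌋ = $47,252. Book value $118,130.
Year 4: ⌊$118,130 × 200%/7⌋ = $33,751. Book value $84,379.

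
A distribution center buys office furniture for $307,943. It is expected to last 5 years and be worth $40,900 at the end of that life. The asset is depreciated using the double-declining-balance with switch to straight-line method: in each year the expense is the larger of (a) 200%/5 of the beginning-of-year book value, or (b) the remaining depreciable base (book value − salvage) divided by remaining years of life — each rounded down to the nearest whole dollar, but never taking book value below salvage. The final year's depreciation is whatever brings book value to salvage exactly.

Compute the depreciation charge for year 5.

$0

Depreciable base = $307,943 − $40,900 = $267,043.
Year 1: DB = ⌊$307,943 × 200%/5⌋ = $123,177; SL = ⌊$267,043/5⌋ = $53,408 → take DB $123,177. Book value $184,766.
Year 2: DB = ⌊$184,766 × 200%/5⌋ = $73,906; SL = ⌊$143,866/4⌋ = $35,966 → take DB $73,906. Book value $110,860.
Year 3: DB = ⌊$110,860 × 200%/5⌋ = $44,344; SL = ⌊$69,960/3⌋ = $23,320 → take DB $44,344. Book value $66,516.
Year 4: DB = ⌊$66,516 × 200%/5⌋ = $26,606; SL = ⌊$25,616/2⌋ = $12,808 → take DB $26,606, capped at $25,616. Book value $40,900.
Year 5 (final): $40,900 − $40,900 = $0. Book value $40,900.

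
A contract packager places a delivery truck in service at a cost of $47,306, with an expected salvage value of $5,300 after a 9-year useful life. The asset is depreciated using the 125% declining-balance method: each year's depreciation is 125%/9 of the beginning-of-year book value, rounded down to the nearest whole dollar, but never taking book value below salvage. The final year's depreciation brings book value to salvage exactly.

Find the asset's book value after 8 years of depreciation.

Depreciable base = $47,306 − $5,300 = $42,006.
Year 1: ⌊$47,306 × 125%/9⌋ = $6,570. Book value $40,736.
Year 2: ⌊$40,736 × 125%/9⌋ = $5,657. Book value $35,079.
Year 3: ⌊$35,079 × 125%/9⌋ = $4,872. Book value $30,207.
Year 4: ⌊$30,207 × 125%/9⌋ = $4,195. Book value $26,012.
Year 5: ⌊$26,012 × 125%/9⌋ = $3,612. Book value $22,400.
Year 6: ⌊$22,400 × 125%/9⌋ = $3,111. Book value $19,289.
Year 7: ⌊$19,289 × 125%/9⌋ = $2,679. Book value $16,610.
Year 8: ⌊$16,610 × 125%/9⌋ = $2,306. Book value $14,304.

$14,304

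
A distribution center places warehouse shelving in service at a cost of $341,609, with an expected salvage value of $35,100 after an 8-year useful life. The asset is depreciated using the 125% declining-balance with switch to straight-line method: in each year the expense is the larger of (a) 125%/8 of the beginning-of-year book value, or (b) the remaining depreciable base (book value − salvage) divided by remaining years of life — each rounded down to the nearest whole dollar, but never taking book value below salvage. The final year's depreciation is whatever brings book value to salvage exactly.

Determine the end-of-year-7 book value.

Depreciable base = $341,609 − $35,100 = $306,509.
Year 1: DB = ⌊$341,609 × 125%/8⌋ = $53,376; SL = ⌊$306,509/8⌋ = $38,313 → take DB $53,376. Book value $288,233.
Year 2: DB = ⌊$288,233 × 125%/8⌋ = $45,036; SL = ⌊$253,133/7⌋ = $36,161 → take DB $45,036. Book value $243,197.
Year 3: DB = ⌊$243,197 × 125%/8⌋ = $37,999; SL = ⌊$208,097/6⌋ = $34,682 → take DB $37,999. Book value $205,198.
Year 4: DB = ⌊$205,198 × 125%/8⌋ = $32,062; SL = ⌊$170,098/5⌋ = $34,019 → take SL $34,019. Book value $171,179.
Year 5: DB = ⌊$171,179 × 125%/8⌋ = $26,746; SL = ⌊$136,079/4⌋ = $34,019 → take SL $34,019. Book value $137,160.
Year 6: DB = ⌊$137,160 × 125%/8⌋ = $21,431; SL = ⌊$102,060/3⌋ = $34,020 → take SL $34,020. Book value $103,140.
Year 7: DB = ⌊$103,140 × 125%/8⌋ = $16,115; SL = ⌊$68,040/2⌋ = $34,020 → take SL $34,020. Book value $69,120.

$69,120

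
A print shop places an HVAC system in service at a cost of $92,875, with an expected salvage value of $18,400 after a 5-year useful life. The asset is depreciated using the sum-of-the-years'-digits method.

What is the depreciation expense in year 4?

Depreciable base = $92,875 − $18,400 = $74,475.
Sum of the years' digits = 5+4+3+2+1 = 15.
Year 1: $74,475 × 5/15 = $24,825. Book value $68,050.
Year 2: $74,475 × 4/15 = $19,860. Book value $48,190.
Year 3: $74,475 × 3/15 = $14,895. Book value $33,295.
Year 4: $74,475 × 2/15 = $9,930. Book value $23,365.

$9,930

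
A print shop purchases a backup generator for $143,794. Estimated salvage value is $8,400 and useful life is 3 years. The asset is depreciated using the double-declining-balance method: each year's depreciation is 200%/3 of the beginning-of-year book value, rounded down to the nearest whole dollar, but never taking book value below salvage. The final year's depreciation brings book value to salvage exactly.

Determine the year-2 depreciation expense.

Depreciable base = $143,794 − $8,400 = $135,394.
Year 1: ⌊$143,794 × 200%/3⌋ = $95,862. Book value $47,932.
Year 2: ⌊$47,932 × 200%/3⌋ = $31,954. Book value $15,978.

$31,954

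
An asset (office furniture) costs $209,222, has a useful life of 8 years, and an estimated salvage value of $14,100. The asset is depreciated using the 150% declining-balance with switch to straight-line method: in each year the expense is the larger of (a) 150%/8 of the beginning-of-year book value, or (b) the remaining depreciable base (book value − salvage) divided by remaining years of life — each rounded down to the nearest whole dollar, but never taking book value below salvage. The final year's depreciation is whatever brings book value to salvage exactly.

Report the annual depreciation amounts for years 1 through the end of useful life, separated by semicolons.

$39,229; $31,873; $25,897; $21,041; $19,270; $19,270; $19,271; $19,271

Depreciable base = $209,222 − $14,100 = $195,122.
Year 1: DB = ⌊$209,222 × 150%/8⌋ = $39,229; SL = ⌊$195,122/8⌋ = $24,390 → take DB $39,229. Book value $169,993.
Year 2: DB = ⌊$169,993 × 150%/8⌋ = $31,873; SL = ⌊$155,893/7⌋ = $22,270 → take DB $31,873. Book value $138,120.
Year 3: DB = ⌊$138,120 × 150%/8⌋ = $25,897; SL = ⌊$124,020/6⌋ = $20,670 → take DB $25,897. Book value $112,223.
Year 4: DB = ⌊$112,223 × 150%/8⌋ = $21,041; SL = ⌊$98,123/5⌋ = $19,624 → take DB $21,041. Book value $91,182.
Year 5: DB = ⌊$91,182 × 150%/8⌋ = $17,096; SL = ⌊$77,082/4⌋ = $19,270 → take SL $19,270. Book value $71,912.
Year 6: DB = ⌊$71,912 × 150%/8⌋ = $13,483; SL = ⌊$57,812/3⌋ = $19,270 → take SL $19,270. Book value $52,642.
Year 7: DB = ⌊$52,642 × 150%/8⌋ = $9,870; SL = ⌊$38,542/2⌋ = $19,271 → take SL $19,271. Book value $33,371.
Year 8 (final): $33,371 − $14,100 = $19,271. Book value $14,100.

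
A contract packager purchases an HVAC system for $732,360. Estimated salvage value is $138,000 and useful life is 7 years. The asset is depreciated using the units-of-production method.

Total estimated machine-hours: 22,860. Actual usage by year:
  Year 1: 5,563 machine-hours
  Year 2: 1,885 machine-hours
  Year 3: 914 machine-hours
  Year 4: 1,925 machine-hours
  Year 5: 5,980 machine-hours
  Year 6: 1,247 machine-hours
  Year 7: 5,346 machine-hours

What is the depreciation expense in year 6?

$32,422

Depreciable base = $732,360 − $138,000 = $594,360.
Rate = $594,360 / 22,860 machine-hours = $26 per machine-hour.
Year 1: 5,563 × $26 = $144,638. Book value $587,722.
Year 2: 1,885 × $26 = $49,010. Book value $538,712.
Year 3: 914 × $26 = $23,764. Book value $514,948.
Year 4: 1,925 × $26 = $50,050. Book value $464,898.
Year 5: 5,980 × $26 = $155,480. Book value $309,418.
Year 6: 1,247 × $26 = $32,422. Book value $276,996.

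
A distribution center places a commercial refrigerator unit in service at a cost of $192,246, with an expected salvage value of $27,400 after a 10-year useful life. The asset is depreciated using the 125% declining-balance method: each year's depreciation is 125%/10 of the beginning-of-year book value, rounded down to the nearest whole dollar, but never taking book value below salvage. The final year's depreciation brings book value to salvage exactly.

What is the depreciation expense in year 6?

Depreciable base = $192,246 − $27,400 = $164,846.
Year 1: ⌊$192,246 × 125%/10⌋ = $24,030. Book value $168,216.
Year 2: ⌊$168,216 × 125%/10⌋ = $21,027. Book value $147,189.
Year 3: ⌊$147,189 × 125%/10⌋ = $18,398. Book value $128,791.
Year 4: ⌊$128,791 × 125%/10⌋ = $16,098. Book value $112,693.
Year 5: ⌊$112,693 × 125%/10⌋ = $14,086. Book value $98,607.
Year 6: ⌊$98,607 × 125%/10⌋ = $12,325. Book value $86,282.

$12,325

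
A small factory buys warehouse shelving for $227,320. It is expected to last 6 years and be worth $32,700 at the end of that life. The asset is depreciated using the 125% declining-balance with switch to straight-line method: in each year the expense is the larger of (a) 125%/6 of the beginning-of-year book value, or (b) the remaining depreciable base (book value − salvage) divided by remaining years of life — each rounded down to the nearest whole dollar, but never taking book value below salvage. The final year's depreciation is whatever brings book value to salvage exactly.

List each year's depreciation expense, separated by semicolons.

Depreciable base = $227,320 − $32,700 = $194,620.
Year 1: DB = ⌊$227,320 × 125%/6⌋ = $47,358; SL = ⌊$194,620/6⌋ = $32,436 → take DB $47,358. Book value $179,962.
Year 2: DB = ⌊$179,962 × 125%/6⌋ = $37,492; SL = ⌊$147,262/5⌋ = $29,452 → take DB $37,492. Book value $142,470.
Year 3: DB = ⌊$142,470 × 125%/6⌋ = $29,681; SL = ⌊$109,770/4⌋ = $27,442 → take DB $29,681. Book value $112,789.
Year 4: DB = ⌊$112,789 × 125%/6⌋ = $23,497; SL = ⌊$80,089/3⌋ = $26,696 → take SL $26,696. Book value $86,093.
Year 5: DB = ⌊$86,093 × 125%/6⌋ = $17,936; SL = ⌊$53,393/2⌋ = $26,696 → take SL $26,696. Book value $59,397.
Year 6 (final): $59,397 − $32,700 = $26,697. Book value $32,700.

$47,358; $37,492; $29,681; $26,696; $26,696; $26,697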